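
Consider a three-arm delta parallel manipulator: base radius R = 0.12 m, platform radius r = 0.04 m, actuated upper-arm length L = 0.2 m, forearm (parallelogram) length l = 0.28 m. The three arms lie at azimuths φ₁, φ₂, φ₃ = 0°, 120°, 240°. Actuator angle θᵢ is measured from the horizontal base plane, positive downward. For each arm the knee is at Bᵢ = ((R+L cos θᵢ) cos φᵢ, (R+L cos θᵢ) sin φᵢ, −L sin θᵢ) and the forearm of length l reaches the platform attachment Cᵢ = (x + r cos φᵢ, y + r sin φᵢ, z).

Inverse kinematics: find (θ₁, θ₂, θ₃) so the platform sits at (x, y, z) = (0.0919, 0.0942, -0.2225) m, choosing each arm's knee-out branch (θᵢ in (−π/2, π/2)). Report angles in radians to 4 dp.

θ₁ = 0.1743, θ₂ = 0.5235, θ₃ = 1.2216

arm 1 (φ=0.0°): x'=0.0919, y'=0.0942
  A cos θ + B sin θ = C:  -0.0119·cos θ + -0.2225·sin θ = -0.0503
  √(A²+B²)=0.2228;  θ1 = -1.6242+1.7985 ≈ 0.1743
φ2=120.0° → target in arm frame (0.0356, -0.1267)
  A=0.0444, B=-0.2225, C=(l²−L²−A²−y'²−z²)/(2L)=-0.0728
  γ=atan2(-0.2225,0.0444)=-1.3740;  ψ=arccos(-0.3209)=1.8975;  θ2=γ+ψ≈0.5235
rotate P by −φ3: (-0.1275, 0.0325, -0.2225)
  e−x'=0.2075;  (l²−L²−(e−x')²−y'²−z²)/2L = -0.1381
  √(A²+B²)=0.3043;  θ3 = -0.8202+2.0418 ≈ 1.2216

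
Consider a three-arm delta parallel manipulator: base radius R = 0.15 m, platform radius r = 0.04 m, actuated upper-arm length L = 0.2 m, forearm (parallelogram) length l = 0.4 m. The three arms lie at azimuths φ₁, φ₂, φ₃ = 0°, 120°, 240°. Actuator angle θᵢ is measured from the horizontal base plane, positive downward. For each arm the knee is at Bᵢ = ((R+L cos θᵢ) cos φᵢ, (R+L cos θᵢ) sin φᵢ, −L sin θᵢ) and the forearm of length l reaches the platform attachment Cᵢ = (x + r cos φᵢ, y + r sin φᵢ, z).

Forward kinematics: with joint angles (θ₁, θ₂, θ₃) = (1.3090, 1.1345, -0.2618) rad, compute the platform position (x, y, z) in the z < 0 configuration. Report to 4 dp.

(-0.1553, -0.1931, -0.3421)

arm 1 at φ=0.0°: (R−r)+L cos θ1 = 0.1618;  centre 1 = (0.1618, 0.0000, -0.1932)
arm 2 at φ=120.0°: (R−r)+L cos θ2 = 0.1945;  centre 2 = (-0.0973, 0.1685, -0.1813)
φ3=240.0°: virtual centre (-0.1516, -0.2626, 0.0518), radius l
subtract pairs → two planes through P
linear system: -0.5180x+0.3369y = 0.0072−0.0238z; -0.6267x+-0.5251y = 0.0311−0.4899z
det = 0.4832;  x = -0.0295+0.3675z,  y = -0.0240+0.4943z
into |P−centre ₁|² = l²: 1.3794z² + 0.2220z + -0.0855 = 0;  Δ = 0.5211;  z = -0.3421 or 0.1812 → z<0 root = -0.3421
x = -0.1553, y = -0.1931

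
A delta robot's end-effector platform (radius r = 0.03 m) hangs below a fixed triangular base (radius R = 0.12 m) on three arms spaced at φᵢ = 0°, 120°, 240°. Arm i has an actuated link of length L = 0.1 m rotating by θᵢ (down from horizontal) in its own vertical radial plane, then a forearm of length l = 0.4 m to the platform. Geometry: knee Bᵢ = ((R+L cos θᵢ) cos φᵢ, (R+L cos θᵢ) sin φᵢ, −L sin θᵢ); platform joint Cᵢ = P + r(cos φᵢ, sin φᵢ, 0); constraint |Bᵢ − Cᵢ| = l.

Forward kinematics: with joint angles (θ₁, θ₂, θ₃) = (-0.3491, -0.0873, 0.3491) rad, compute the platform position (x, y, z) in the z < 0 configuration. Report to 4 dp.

centre 1 = (0.1840·cos0.0°, 0.1840·sin0.0°, 0.0342) = (0.1840, 0.0000, 0.0342)
φ2=120.0°: virtual centre (-0.0948, 0.1642, 0.0087), radius l
arm 3 at φ=240.0°: e+L cos θ3 = 0.1840;  centre 3 = (-0.0920, -0.1593, -0.0342)
eliminate P² terms by subtracting sphere 1 from 2 and 3
[-0.5576 0.3284 -0.0510]·P = 0.0010;  [-0.5519 -0.3186 -0.1368]·P = 0.0000
det = 0.3589;  x = -0.0009+-0.1704z,  y = 0.0016+-0.1342z
sphere 1 gives Az²+Bz+C=0 with A=1.0471, B=-0.0058, C=-0.1247;  B²−4AC=0.5221;  roots -0.3423, 0.3478;  negative root z = -0.3423
x = 0.0574, y = 0.0475

(0.0574, 0.0475, -0.3423)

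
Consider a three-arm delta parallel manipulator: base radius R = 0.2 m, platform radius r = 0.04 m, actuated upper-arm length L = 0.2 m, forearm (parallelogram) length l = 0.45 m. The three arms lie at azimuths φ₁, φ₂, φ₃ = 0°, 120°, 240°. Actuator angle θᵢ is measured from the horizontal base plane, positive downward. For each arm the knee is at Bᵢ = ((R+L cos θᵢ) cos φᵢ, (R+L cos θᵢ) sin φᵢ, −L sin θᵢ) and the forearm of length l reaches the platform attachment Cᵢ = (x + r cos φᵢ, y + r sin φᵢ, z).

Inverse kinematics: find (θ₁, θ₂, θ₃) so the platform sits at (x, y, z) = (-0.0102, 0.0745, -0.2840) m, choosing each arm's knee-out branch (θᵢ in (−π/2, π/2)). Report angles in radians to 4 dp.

θ₁ = 0.1745, θ₂ = -0.3495, θ₃ = 0.4360

arm 1 (φ=0.0°): x'=-0.0102, y'=0.0745
  e−x'=0.1702;  (l²−L²−(e−x')²−y'²−z²)/2L = 0.1183
  θ1 = atan2(B,A) + arccos(C/0.3311) = 0.1745
rotate P by −φ2: (0.0696, -0.0284, -0.2840)
  A cos θ + B sin θ = C:  0.0904·cos θ + -0.2840·sin θ = 0.1822
  γ=atan2(-0.2840,0.0904)=-1.2627;  ψ=arccos(0.6112)=0.9132;  θ2=γ+ψ≈-0.3495
arm 3 (φ=240.0°): x'=-0.0594, y'=-0.0461
  e−x'=0.2194;  (l²−L²−(e−x')²−y'²−z²)/2L = 0.0789
  θ3 = atan2(B,A) + arccos(C/0.3589) = 0.4360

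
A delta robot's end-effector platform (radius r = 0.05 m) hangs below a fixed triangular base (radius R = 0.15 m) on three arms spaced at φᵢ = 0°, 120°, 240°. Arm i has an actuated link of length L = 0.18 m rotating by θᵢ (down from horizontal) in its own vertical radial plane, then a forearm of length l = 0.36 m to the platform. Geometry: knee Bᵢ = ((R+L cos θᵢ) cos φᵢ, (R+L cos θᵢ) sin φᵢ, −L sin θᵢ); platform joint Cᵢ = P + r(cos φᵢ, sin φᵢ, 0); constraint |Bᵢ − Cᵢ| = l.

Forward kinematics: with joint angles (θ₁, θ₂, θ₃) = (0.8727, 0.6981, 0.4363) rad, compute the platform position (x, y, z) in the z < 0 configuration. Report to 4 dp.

(-0.0549, -0.0382, -0.3723)

φ1=0.0°: virtual centre (0.2157, 0.0000, -0.1379), radius l
φ2=120.0°: virtual centre (-0.1189, 0.2060, -0.1157), radius l
arm 3 at φ=240.0°: (R−r)+L cos θ3 = 0.2631;  O3 = (-0.1316, -0.2279, -0.0761)
eliminate P² terms by subtracting sphere 1 from 2 and 3
linear system: -0.6693x+0.4120y = 0.0044−0.0444z; -0.6945x+-0.4558y = 0.0095−0.1237z
Cramer: x(z) = -0.0100+0.1204z;  y(z) = -0.0055+0.0878z
quadratic in z: (1.0222)z²+(0.2205)z+(-0.0596)=0, √Δ=0.5406 → z ∈ {-0.3723, 0.1566}; z = -0.3723 (taking z<0)
x = -0.0549, y = -0.0382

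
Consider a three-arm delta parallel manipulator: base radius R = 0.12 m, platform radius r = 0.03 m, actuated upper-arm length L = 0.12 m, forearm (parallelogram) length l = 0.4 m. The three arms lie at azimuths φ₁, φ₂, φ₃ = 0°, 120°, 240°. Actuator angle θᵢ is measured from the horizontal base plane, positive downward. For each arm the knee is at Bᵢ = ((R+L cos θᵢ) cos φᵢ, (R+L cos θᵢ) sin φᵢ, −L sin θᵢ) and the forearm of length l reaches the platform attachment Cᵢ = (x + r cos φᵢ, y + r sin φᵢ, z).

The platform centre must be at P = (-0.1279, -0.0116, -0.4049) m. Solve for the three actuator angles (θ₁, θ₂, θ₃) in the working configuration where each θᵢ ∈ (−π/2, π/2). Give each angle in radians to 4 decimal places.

rotate P by −φ1: (-0.1279, -0.0116, -0.4049)
  A cos θ + B sin θ = C:  0.2179·cos θ + -0.4049·sin θ = -0.2748
  γ=atan2(-0.4049,0.2179)=-1.0771;  ψ=arccos(-0.5977)=2.2114;  θ1=γ+ψ≈1.1343
arm 2 (φ=120.0°): x'=0.0539, y'=0.1166
  e−x'=0.0361;  (l²−L²−(e−x')²−y'²−z²)/2L = -0.1385
  γ=atan2(-0.4049,0.0361)=-1.4819;  ψ=arccos(-0.3406)=1.9184;  θ2=γ+ψ≈0.4365
rotate P by −φ3: (0.0740, -0.1050, -0.4049)
  e−x'=0.0160;  (l²−L²−(e−x')²−y'²−z²)/2L = -0.1234
  γ=atan2(-0.4049,0.0160)=-1.5313;  ψ=arccos(-0.3045)=1.8803;  θ3=γ+ψ≈0.3490

θ₁ = 1.1343, θ₂ = 0.4365, θ₃ = 0.3490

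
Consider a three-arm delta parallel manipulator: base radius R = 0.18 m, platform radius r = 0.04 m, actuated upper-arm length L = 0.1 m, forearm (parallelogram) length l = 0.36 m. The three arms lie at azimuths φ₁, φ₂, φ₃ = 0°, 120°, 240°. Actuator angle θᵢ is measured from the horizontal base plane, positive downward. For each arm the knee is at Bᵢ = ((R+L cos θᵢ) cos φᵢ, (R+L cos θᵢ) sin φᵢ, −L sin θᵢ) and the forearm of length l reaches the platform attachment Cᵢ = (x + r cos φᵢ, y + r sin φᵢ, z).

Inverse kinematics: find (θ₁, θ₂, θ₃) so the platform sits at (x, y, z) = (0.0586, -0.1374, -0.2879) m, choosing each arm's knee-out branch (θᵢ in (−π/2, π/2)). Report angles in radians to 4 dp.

θ₁ = 0.0871, θ₂ = 1.3967, θ₃ = -0.1747

φ1=0.0° → target in arm frame (0.0586, -0.1374)
  A=0.0814, B=-0.2879, C=(l²−L²−A²−y'²−z²)/(2L)=0.0560
  θ1 = atan2(B,A) + arccos(C/0.2992) = 0.0871
arm 2 (φ=120.0°): x'=-0.1483, y'=0.0180
  A cos θ + B sin θ = C:  0.2883·cos θ + -0.2879·sin θ = -0.2336
  γ=atan2(-0.2879,0.2883)=-0.7847;  ψ=arccos(-0.5734)=2.1814;  θ2=γ+ψ≈1.3967
rotate P by −φ3: (0.0897, 0.1194, -0.2879)
  e−x'=0.0503;  (l²−L²−(e−x')²−y'²−z²)/2L = 0.0996
  γ=atan2(-0.2879,0.0503)=-1.3978;  ψ=arccos(0.3407)=1.2231;  θ3=γ+ψ≈-0.1747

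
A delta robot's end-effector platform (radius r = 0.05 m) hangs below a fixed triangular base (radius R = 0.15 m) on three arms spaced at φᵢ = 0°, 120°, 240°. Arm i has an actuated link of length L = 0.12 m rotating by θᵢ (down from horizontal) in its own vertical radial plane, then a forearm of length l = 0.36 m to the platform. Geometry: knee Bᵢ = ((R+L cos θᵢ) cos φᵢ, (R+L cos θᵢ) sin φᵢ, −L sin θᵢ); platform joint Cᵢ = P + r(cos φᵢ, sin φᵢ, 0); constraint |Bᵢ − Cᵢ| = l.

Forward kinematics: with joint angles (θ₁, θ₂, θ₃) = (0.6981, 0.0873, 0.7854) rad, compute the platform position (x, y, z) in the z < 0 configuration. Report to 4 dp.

(-0.0340, 0.0816, -0.3452)

O1 = (0.1919·cos0.0°, 0.1919·sin0.0°, -0.0771) = (0.1919, 0.0000, -0.0771)
arm 2 at φ=120.0°: ρ2 = 0.2195;  O2 = (-0.1098, 0.1901, -0.0105)
arm 3 at φ=240.0°: ρ3 = 0.1849;  O3 = (-0.0924, -0.1601, -0.0849)
subtract pairs → two planes through P
[-0.6034 0.3803 0.1333]·P = 0.0055;  [-0.5687 -0.3202 -0.0154]·P = -0.0014
det = 0.4094;  x = -0.0030+0.0899z,  y = 0.0098+-0.2080z
quadratic in z: (1.0513)z²+(0.1151)z+(-0.0856)=0, √Δ=0.6108 → z ∈ {-0.3452, 0.2357}; z = -0.3452 (taking z<0)
x = -0.0340, y = 0.0816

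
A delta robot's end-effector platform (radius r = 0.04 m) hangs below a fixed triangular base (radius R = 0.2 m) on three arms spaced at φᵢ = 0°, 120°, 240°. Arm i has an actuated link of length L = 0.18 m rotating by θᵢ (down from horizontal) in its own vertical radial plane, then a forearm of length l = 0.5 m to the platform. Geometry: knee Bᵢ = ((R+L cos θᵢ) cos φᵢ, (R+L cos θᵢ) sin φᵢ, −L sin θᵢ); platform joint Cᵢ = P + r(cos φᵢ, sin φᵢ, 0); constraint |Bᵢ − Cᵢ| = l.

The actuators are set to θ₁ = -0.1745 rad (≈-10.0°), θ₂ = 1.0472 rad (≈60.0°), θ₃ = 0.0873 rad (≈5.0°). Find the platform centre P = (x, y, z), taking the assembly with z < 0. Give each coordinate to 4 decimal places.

φ1=0.0°: virtual centre (0.3373, 0.0000, 0.0313), radius l
centre 2 = (0.2500·cos120.0°, 0.2500·sin120.0°, -0.1559) = (-0.1250, 0.2165, -0.1559)
φ3=240.0°: virtual centre (-0.1697, -0.2939, -0.0157), radius l
eliminate P² terms by subtracting sphere 1 from 2 and 3
[-0.9245 0.4330 -0.3743]·P = -0.0279;  [-1.0138 -0.5877 -0.0939]·P = 0.0007
det = 0.9824;  x = 0.0164+-0.2653z,  y = -0.0294+0.2979z
quadratic in z: (1.1591)z²+(0.0902)z+(-0.1452)=0, √Δ=0.8255 → z ∈ {-0.3950, 0.3172}; z = -0.3950 (taking z<0)
x = 0.1212, y = -0.1471

(0.1212, -0.1471, -0.3950)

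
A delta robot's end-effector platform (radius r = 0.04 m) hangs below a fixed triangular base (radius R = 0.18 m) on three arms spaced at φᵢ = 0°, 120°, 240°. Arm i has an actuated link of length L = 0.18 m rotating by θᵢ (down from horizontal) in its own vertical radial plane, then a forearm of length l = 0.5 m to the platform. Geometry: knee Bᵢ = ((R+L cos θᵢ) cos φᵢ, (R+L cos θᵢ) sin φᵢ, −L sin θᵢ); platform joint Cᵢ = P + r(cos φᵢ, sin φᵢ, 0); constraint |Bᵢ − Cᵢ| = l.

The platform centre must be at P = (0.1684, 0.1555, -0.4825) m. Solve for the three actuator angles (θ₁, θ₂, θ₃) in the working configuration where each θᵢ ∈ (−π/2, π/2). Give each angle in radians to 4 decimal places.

θ₁ = 0.1743, θ₂ = 0.6108, θ₃ = 1.3963

rotate P by −φ1: (0.1684, 0.1555, -0.4825)
  A=-0.0284, B=-0.4825, C=(l²−L²−A²−y'²−z²)/(2L)=-0.1116
  γ=atan2(-0.4825,-0.0284)=-1.6296;  ψ=arccos(-0.2310)=1.8039;  θ1=γ+ψ≈0.1743
rotate P by −φ2: (0.0505, -0.2236, -0.4825)
  A cos θ + B sin θ = C:  0.0895·cos θ + -0.4825·sin θ = -0.2034
  γ=atan2(-0.4825,0.0895)=-1.3873;  ψ=arccos(-0.4144)=1.9981;  θ2=γ+ψ≈0.6108
arm 3 (φ=240.0°): x'=-0.2189, y'=0.0681
  A cos θ + B sin θ = C:  0.3589·cos θ + -0.4825·sin θ = -0.4129
  √(A²+B²)=0.6013;  θ3 = -0.9313+2.3276 ≈ 1.3963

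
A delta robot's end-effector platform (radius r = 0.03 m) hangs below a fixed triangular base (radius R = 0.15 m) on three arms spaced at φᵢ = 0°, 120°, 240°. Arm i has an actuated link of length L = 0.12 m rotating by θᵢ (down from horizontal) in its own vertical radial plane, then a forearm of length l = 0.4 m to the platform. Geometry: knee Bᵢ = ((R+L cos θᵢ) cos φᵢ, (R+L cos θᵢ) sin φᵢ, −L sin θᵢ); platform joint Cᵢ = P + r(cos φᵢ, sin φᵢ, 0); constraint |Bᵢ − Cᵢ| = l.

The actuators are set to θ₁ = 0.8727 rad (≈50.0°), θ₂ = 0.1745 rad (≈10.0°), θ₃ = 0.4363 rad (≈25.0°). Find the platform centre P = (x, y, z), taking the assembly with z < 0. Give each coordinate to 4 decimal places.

(-0.0811, 0.0298, -0.3778)

arm 1 at φ=0.0°: (R−r)+L cos θ1 = 0.1971;  O1 = (0.1971, 0.0000, -0.0919)
O2 = (0.2382·cos120.0°, 0.2382·sin120.0°, -0.0208) = (-0.1191, 0.2063, -0.0208)
O3 = (0.2288·cos240.0°, 0.2288·sin240.0°, -0.0507) = (-0.1144, -0.1981, -0.0507)
eliminate P² terms by subtracting sphere 1 from 2 and 3
[-0.6324 0.4125 0.1422]·P = 0.0099;  [-0.6230 -0.3962 0.0824]·P = 0.0076
det = 0.5076;  x = -0.0139+0.1780z,  y = 0.0026+-0.0718z
sphere 1 gives Az²+Bz+C=0 with A=1.0368, B=0.1084, C=-0.1070;  B²−4AC=0.4556;  roots -0.3778, 0.2732;  negative root z = -0.3778
x = -0.0811, y = 0.0298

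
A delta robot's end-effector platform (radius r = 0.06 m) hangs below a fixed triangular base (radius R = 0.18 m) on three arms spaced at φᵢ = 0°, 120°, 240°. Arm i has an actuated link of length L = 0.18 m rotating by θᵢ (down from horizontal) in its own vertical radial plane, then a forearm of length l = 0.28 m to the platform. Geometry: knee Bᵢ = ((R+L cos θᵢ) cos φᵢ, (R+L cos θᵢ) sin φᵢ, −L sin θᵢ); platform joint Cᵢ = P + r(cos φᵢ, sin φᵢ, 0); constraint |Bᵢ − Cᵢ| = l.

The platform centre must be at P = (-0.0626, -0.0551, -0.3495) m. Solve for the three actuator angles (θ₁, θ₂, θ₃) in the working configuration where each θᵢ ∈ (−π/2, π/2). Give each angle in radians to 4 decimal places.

φ1=0.0° → target in arm frame (-0.0626, -0.0551)
  A=0.1826, B=-0.3495, C=(l²−L²−A²−y'²−z²)/(2L)=-0.3126
  γ=atan2(-0.3495,0.1826)=-1.0893;  ψ=arccos(-0.7927)=2.4860;  θ1=γ+ψ≈1.3967
φ2=120.0° → target in arm frame (-0.0164, 0.0818)
  e−x'=0.1364;  (l²−L²−(e−x')²−y'²−z²)/2L = -0.2818
  γ=atan2(-0.3495,0.1364)=-1.1987;  ψ=arccos(-0.7511)=2.4205;  θ2=γ+ψ≈1.2218
rotate P by −φ3: (0.0790, -0.0267, -0.3495)
  A cos θ + B sin θ = C:  0.0410·cos θ + -0.3495·sin θ = -0.2182
  θ3 = atan2(B,A) + arccos(C/0.3519) = 0.7854

θ₁ = 1.3967, θ₂ = 1.2218, θ₃ = 0.7854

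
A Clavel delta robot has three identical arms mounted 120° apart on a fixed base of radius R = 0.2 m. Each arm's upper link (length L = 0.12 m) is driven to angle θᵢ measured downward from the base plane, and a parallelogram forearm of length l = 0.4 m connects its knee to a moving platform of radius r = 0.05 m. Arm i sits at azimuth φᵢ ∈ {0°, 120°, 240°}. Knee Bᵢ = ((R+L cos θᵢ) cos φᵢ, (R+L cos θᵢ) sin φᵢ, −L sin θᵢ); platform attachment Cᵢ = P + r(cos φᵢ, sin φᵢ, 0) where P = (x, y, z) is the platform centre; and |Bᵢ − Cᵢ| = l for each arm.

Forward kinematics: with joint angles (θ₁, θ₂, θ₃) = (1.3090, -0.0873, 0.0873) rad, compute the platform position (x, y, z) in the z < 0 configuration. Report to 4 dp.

(-0.1607, 0.0145, -0.3233)

arm 1 at φ=0.0°: ρ1 = 0.1811;  S1 = (0.1811, 0.0000, -0.1159)
arm 2 at φ=120.0°: ρ2 = 0.2695;  S2 = (-0.1348, 0.2334, 0.0105)
S3 = (0.2695·cos240.0°, 0.2695·sin240.0°, -0.0105) = (-0.1348, -0.2334, -0.0105)
|S₂|²−|S₁|² = 0.0265;  |S₃|²−|S₁|² = 0.0265
linear system: -0.6317x+0.4669y = 0.0265−0.2527z; -0.6317x+-0.4669y = 0.0265−0.2109z
Cramer: x(z) = -0.0420+0.3670z;  y(z) = 0.0000-0.0448z
into |P−S₁|² = l²: 1.1367z² + 0.0681z + -0.0968 = 0;  Δ = 0.4448;  z = -0.3233 or 0.2634 → z<0 root = -0.3233
x = -0.1607, y = 0.0145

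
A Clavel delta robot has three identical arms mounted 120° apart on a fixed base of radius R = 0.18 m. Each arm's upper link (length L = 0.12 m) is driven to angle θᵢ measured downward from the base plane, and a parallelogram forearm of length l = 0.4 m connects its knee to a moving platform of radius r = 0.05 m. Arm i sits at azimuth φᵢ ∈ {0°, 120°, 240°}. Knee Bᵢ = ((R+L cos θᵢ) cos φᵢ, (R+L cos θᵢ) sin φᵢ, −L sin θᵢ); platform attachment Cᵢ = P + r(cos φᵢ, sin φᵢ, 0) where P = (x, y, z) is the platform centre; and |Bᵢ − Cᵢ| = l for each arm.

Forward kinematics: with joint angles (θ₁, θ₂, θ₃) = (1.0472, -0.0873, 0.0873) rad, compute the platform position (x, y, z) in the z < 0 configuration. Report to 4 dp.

(-0.1355, 0.0163, -0.3359)

centre 1 = (0.1900·cos0.0°, 0.1900·sin0.0°, -0.1039) = (0.1900, 0.0000, -0.1039)
centre 2 = (0.2495·cos120.0°, 0.2495·sin120.0°, 0.0105) = (-0.1248, 0.2161, 0.0105)
arm 3 at φ=240.0°: e+L cos θ3 = 0.2495;  centre 3 = (-0.1248, -0.2161, -0.0105)
|centre ₂|²−|centre ₁|² = 0.0155;  |centre ₃|²−|centre ₁|² = 0.0155
[-0.6295 0.4322 0.2288]·P = 0.0155;  [-0.6295 -0.4322 0.1869]·P = 0.0155
Cramer: x(z) = -0.0246+0.3302z;  y(z) = 0.0000-0.0484z
quadratic in z: (1.1113)z²+(0.0661)z+(-0.1032)=0, √Δ=0.6804 → z ∈ {-0.3359, 0.2763}; z = -0.3359 (taking z<0)
x = -0.1355, y = 0.0163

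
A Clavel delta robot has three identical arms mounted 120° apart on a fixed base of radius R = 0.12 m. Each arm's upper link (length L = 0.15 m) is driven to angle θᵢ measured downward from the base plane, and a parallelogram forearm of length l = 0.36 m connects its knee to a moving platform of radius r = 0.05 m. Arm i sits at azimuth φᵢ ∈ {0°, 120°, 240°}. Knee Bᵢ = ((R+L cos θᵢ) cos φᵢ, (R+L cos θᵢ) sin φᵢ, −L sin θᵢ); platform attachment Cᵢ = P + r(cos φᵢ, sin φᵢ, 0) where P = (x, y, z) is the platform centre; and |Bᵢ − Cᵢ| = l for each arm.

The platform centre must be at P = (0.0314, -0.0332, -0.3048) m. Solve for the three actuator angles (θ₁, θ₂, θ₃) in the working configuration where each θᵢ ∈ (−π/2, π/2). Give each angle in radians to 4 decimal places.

arm 1 (φ=0.0°): x'=0.0314, y'=-0.0332
  A cos θ + B sin θ = C:  0.0386·cos θ + -0.3048·sin θ = 0.0387
  γ=atan2(-0.3048,0.0386)=-1.4448;  ψ=arccos(0.1259)=1.4446;  θ1=γ+ψ≈-0.0003
arm 2 (φ=120.0°): x'=-0.0445, y'=-0.0106
  e−x'=0.1145;  (l²−L²−(e−x')²−y'²−z²)/2L = 0.0033
  θ2 = atan2(B,A) + arccos(C/0.3256) = 0.3491
rotate P by −φ3: (0.0131, 0.0438, -0.3048)
  e−x'=0.0569;  (l²−L²−(e−x')²−y'²−z²)/2L = 0.0301
  γ=atan2(-0.3048,0.0569)=-1.3861;  ψ=arccos(0.0971)=1.4735;  θ3=γ+ψ≈0.0874

θ₁ = -0.0003, θ₂ = 0.3491, θ₃ = 0.0874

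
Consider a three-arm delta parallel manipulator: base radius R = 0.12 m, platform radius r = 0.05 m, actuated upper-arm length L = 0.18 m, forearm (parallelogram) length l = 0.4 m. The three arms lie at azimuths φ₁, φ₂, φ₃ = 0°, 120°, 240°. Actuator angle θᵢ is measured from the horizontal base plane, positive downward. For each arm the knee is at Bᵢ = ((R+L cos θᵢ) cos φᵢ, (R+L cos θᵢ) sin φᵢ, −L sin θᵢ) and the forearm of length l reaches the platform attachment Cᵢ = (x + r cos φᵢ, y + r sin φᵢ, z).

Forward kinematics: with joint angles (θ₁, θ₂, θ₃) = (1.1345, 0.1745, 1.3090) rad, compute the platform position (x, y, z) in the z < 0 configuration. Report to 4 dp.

(-0.0702, 0.2080, -0.4276)

arm 1 at φ=0.0°: ρ1 = 0.1461;  centre 1 = (0.1461, 0.0000, -0.1631)
arm 2 at φ=120.0°: ρ2 = 0.2473;  centre 2 = (-0.1236, 0.2141, -0.0313)
arm 3 at φ=240.0°: ρ3 = 0.1166;  centre 3 = (-0.0583, -0.1010, -0.1739)
|centre ₂|²−|centre ₁|² = 0.0142;  |centre ₃|²−|centre ₁|² = -0.0041
[-0.5394 0.4283 0.2638]·P = 0.0142;  [-0.4087 -0.2019 -0.0215]·P = -0.0041
Cramer: x(z) = -0.0039+0.1552z;  y(z) = 0.0282-0.4204z
sphere 1 gives Az²+Bz+C=0 with A=1.2008, B=0.2560, C=-0.1101;  B²−4AC=0.5945;  roots -0.4276, 0.2144;  negative root z = -0.4276
x = -0.0702, y = 0.2080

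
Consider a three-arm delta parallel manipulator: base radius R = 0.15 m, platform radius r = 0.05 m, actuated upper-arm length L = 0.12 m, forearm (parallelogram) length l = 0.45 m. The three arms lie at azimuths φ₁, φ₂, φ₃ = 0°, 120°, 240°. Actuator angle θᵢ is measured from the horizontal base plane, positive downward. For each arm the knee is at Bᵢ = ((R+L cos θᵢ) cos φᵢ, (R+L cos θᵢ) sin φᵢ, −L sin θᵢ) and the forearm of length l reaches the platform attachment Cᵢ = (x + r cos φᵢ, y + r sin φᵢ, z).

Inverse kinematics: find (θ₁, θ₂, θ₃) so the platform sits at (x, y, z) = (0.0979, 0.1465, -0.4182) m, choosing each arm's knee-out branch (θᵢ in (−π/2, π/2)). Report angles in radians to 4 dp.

rotate P by −φ1: (0.0979, 0.1465, -0.4182)
  e−x'=0.0021;  (l²−L²−(e−x')²−y'²−z²)/2L = -0.0344
  γ=atan2(-0.4182,0.0021)=-1.5658;  ψ=arccos(-0.0823)=1.6532;  θ1=γ+ψ≈0.0874
arm 2 (φ=120.0°): x'=0.0779, y'=-0.1580
  e−x'=0.0221;  (l²−L²−(e−x')²−y'²−z²)/2L = -0.0511
  θ2 = atan2(B,A) + arccos(C/0.4188) = 0.1750
arm 3 (φ=240.0°): x'=-0.1758, y'=0.0115
  A=0.2758, B=-0.4182, C=(l²−L²−A²−y'²−z²)/(2L)=-0.2625
  γ=atan2(-0.4182,0.2758)=-0.9877;  ψ=arccos(-0.5240)=2.1223;  θ3=γ+ψ≈1.1346

θ₁ = 0.0874, θ₂ = 0.1750, θ₃ = 1.1346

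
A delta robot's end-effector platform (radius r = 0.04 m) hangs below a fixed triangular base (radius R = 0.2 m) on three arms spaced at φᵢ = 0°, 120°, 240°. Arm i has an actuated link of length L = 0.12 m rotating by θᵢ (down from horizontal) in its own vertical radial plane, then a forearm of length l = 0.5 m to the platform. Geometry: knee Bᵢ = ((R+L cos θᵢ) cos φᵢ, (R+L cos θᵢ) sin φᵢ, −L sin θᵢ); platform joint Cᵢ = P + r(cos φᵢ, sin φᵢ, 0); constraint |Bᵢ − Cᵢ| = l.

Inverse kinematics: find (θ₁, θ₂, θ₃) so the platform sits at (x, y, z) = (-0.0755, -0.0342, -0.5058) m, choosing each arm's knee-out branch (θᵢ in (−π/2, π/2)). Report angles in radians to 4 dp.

arm 1 (φ=0.0°): x'=-0.0755, y'=-0.0342
  A cos θ + B sin θ = C:  0.2355·cos θ + -0.5058·sin θ = -0.3203
  γ=atan2(-0.5058,0.2355)=-1.1350;  ψ=arccos(-0.5740)=2.1822;  θ1=γ+ψ≈1.0472
arm 2 (φ=120.0°): x'=0.0081, y'=0.0825
  A=0.1519, B=-0.5058, C=(l²−L²−A²−y'²−z²)/(2L)=-0.2088
  √(A²+B²)=0.5281;  θ2 = -1.2791+1.9772 ≈ 0.6981
φ3=240.0° → target in arm frame (0.0674, -0.0483)
  e−x'=0.0926;  (l²−L²−(e−x')²−y'²−z²)/2L = -0.1298
  √(A²+B²)=0.5142;  θ3 = -1.3897+1.8259 ≈ 0.4363

θ₁ = 1.0472, θ₂ = 0.6981, θ₃ = 0.4363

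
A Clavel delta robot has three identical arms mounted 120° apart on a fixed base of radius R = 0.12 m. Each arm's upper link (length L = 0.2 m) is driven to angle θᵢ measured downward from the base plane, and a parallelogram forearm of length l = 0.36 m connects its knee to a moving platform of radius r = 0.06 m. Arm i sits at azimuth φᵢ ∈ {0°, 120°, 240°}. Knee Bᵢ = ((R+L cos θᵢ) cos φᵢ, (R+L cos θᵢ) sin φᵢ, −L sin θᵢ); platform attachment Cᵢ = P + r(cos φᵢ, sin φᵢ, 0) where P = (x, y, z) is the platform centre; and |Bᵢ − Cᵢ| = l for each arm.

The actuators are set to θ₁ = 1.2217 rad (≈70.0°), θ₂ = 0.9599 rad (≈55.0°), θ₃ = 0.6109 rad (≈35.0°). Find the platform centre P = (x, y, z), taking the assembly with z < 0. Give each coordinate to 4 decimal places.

(-0.1088, -0.0649, -0.4508)

φ1=0.0°: virtual centre (0.1284, 0.0000, -0.1879), radius l
arm 2 at φ=120.0°: (R−r)+L cos θ2 = 0.1747;  O2 = (-0.0874, 0.1513, -0.1638)
φ3=240.0°: virtual centre (-0.1119, -0.1938, -0.1147), radius l
subtract pairs → two planes through P
linear system: -0.4315x+0.3026y = 0.0056−0.0482z; -0.4806x+-0.3877y = 0.0114−0.1464z
Cramer: x(z) = -0.0180+0.2015z;  y(z) = -0.0073+0.1279z
quadratic in z: (1.0570)z²+(0.3150)z+(-0.0728)=0, √Δ=0.6380 → z ∈ {-0.4508, 0.1528}; z = -0.4508 (taking z<0)
x = -0.1088, y = -0.0649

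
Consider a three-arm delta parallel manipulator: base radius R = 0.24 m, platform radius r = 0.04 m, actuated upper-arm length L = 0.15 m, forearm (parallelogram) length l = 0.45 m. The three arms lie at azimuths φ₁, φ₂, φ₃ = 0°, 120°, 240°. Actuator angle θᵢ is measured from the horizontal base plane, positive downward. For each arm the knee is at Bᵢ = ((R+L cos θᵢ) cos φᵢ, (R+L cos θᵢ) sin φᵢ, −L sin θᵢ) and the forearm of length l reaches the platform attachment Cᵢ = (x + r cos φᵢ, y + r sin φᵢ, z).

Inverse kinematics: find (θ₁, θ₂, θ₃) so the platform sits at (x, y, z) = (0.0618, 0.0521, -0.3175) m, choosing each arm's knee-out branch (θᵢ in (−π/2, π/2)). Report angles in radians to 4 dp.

θ₁ = -0.1746, θ₂ = 0.1745, θ₃ = 0.6978

φ1=0.0° → target in arm frame (0.0618, 0.0521)
  A=0.1382, B=-0.3175, C=(l²−L²−A²−y'²−z²)/(2L)=0.1913
  √(A²+B²)=0.3463;  θ1 = -1.1603+0.9856 ≈ -0.1746
φ2=120.0° → target in arm frame (0.0142, -0.0796)
  A cos θ + B sin θ = C:  0.1858·cos θ + -0.3175·sin θ = 0.1278
  √(A²+B²)=0.3679;  θ2 = -1.0414+1.2159 ≈ 0.1745
φ3=240.0° → target in arm frame (-0.0760, 0.0275)
  A=0.2760, B=-0.3175, C=(l²−L²−A²−y'²−z²)/(2L)=0.0075
  γ=atan2(-0.3175,0.2760)=-0.8552;  ψ=arccos(0.0178)=1.5530;  θ3=γ+ψ≈0.6978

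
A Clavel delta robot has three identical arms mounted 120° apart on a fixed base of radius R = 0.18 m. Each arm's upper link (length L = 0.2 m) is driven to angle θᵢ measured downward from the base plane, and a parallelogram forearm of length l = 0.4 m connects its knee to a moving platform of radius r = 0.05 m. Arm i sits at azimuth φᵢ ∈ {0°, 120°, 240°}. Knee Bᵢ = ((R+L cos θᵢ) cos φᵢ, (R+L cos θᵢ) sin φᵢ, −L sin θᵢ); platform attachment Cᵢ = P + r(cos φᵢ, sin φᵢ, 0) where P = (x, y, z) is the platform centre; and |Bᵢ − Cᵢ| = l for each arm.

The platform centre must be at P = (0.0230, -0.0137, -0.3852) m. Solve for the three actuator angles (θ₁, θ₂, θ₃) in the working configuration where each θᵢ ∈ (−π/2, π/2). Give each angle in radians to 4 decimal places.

θ₁ = 0.5239, θ₂ = 0.6983, θ₃ = 0.6109

φ1=0.0° → target in arm frame (0.0230, -0.0137)
  A cos θ + B sin θ = C:  0.1070·cos θ + -0.3852·sin θ = -0.1000
  γ=atan2(-0.3852,0.1070)=-1.2998;  ψ=arccos(-0.2502)=1.8237;  θ1=γ+ψ≈0.5239
arm 2 (φ=120.0°): x'=-0.0234, y'=-0.0131
  A cos θ + B sin θ = C:  0.1534·cos θ + -0.3852·sin θ = -0.1302
  θ2 = atan2(B,A) + arccos(C/0.4146) = 0.6983
arm 3 (φ=240.0°): x'=0.0004, y'=0.0268
  A=0.1296, B=-0.3852, C=(l²−L²−A²−y'²−z²)/(2L)=-0.1148
  θ3 = atan2(B,A) + arccos(C/0.4064) = 0.6109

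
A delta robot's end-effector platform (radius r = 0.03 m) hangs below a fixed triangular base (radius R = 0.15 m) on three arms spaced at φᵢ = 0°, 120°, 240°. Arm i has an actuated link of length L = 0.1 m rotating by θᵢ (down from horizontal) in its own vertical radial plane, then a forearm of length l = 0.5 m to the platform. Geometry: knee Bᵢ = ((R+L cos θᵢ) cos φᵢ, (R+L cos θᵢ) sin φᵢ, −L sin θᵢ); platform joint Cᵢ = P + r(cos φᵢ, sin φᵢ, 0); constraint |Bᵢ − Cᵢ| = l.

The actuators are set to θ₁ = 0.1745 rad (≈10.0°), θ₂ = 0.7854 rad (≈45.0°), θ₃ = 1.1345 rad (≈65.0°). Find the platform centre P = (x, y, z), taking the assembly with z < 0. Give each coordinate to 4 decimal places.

(0.1228, 0.0498, -0.5056)

φ1=0.0°: virtual centre (0.2185, 0.0000, -0.0174), radius l
O2 = (0.1907·cos120.0°, 0.1907·sin120.0°, -0.0707) = (-0.0954, 0.1652, -0.0707)
O3 = (0.1623·cos240.0°, 0.1623·sin240.0°, -0.0906) = (-0.0811, -0.1405, -0.0906)
eliminate P² terms by subtracting sphere 1 from 2 and 3
[-0.6277 0.3303 -0.1067]·P = -0.0067;  [-0.5992 -0.2810 -0.1465]·P = -0.0135
Cramer: x(z) = 0.0169-0.2094z;  y(z) = 0.0120-0.0749z
into |P−O₁|² = l²: 1.0495z² + 0.1174z + -0.2089 = 0;  Δ = 0.8908;  z = -0.5056 or 0.3938 → z<0 root = -0.5056
x = 0.1228, y = 0.0498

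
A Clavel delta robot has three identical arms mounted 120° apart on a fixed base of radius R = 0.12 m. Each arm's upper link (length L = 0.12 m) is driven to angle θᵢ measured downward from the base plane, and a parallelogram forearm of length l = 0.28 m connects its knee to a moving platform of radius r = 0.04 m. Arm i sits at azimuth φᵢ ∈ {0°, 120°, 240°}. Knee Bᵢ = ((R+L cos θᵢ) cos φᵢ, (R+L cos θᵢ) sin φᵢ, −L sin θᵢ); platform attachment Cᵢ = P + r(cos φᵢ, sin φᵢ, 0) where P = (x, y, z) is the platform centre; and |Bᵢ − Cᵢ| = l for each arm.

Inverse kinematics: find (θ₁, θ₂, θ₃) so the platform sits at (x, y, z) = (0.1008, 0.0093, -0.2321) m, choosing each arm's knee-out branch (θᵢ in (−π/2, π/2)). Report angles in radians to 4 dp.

arm 1 (φ=0.0°): x'=0.1008, y'=0.0093
  A cos θ + B sin θ = C:  -0.0208·cos θ + -0.2321·sin θ = 0.0400
  γ=atan2(-0.2321,-0.0208)=-1.6602;  ψ=arccos(0.1718)=1.3981;  θ1=γ+ψ≈-0.2621
φ2=120.0° → target in arm frame (-0.0423, -0.0919)
  e−x'=0.1223;  (l²−L²−(e−x')²−y'²−z²)/2L = -0.0554
  θ2 = atan2(B,A) + arccos(C/0.2624) = 0.6978
φ3=240.0° → target in arm frame (-0.0585, 0.0826)
  A cos θ + B sin θ = C:  0.1385·cos θ + -0.2321·sin θ = -0.0661
  θ3 = atan2(B,A) + arccos(C/0.2703) = 0.7850

θ₁ = -0.2621, θ₂ = 0.6978, θ₃ = 0.7850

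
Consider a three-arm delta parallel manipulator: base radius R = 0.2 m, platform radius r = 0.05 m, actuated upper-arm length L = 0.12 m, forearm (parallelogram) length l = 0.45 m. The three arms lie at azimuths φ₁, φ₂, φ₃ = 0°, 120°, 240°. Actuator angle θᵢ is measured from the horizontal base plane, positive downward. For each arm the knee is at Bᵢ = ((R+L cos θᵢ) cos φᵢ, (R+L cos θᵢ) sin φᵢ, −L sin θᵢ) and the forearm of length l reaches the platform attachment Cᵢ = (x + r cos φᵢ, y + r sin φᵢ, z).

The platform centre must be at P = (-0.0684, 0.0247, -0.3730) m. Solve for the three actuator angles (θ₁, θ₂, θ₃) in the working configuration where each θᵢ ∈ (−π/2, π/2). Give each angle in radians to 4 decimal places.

arm 1 (φ=0.0°): x'=-0.0684, y'=0.0247
  A=0.2184, B=-0.3730, C=(l²−L²−A²−y'²−z²)/(2L)=0.0028
  θ1 = atan2(B,A) + arccos(C/0.4322) = 0.5233
arm 2 (φ=120.0°): x'=0.0556, y'=0.0469
  e−x'=0.0944;  (l²−L²−(e−x')²−y'²−z²)/2L = 0.1577
  √(A²+B²)=0.3848;  θ2 = -1.3229+1.1484 ≈ -0.1745
arm 3 (φ=240.0°): x'=0.0128, y'=-0.0716
  A cos θ + B sin θ = C:  0.1372·cos θ + -0.3730·sin θ = 0.1043
  γ=atan2(-0.3730,0.1372)=-1.2183;  ψ=arccos(0.2624)=1.3053;  θ3=γ+ψ≈0.0870

θ₁ = 0.5233, θ₂ = -0.1745, θ₃ = 0.0870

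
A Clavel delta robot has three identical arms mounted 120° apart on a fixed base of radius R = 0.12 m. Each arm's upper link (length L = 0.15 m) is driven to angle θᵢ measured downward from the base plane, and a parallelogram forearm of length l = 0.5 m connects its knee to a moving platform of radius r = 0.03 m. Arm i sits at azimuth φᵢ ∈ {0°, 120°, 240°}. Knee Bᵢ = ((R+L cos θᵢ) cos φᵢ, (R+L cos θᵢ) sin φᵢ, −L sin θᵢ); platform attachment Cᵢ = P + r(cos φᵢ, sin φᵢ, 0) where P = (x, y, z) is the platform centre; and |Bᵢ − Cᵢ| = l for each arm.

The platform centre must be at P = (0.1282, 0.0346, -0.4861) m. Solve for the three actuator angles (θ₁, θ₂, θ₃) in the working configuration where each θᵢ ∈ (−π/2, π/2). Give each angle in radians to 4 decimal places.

θ₁ = -0.0001, θ₂ = 0.5236, θ₃ = 0.6983

arm 1 (φ=0.0°): x'=0.1282, y'=0.0346
  A cos θ + B sin θ = C:  -0.0382·cos θ + -0.4861·sin θ = -0.0382
  √(A²+B²)=0.4876;  θ1 = -1.6492+1.6491 ≈ -0.0001
φ2=120.0° → target in arm frame (-0.0341, -0.1283)
  e−x'=0.1241;  (l²−L²−(e−x')²−y'²−z²)/2L = -0.1356
  θ2 = atan2(B,A) + arccos(C/0.5017) = 0.5236
rotate P by −φ3: (-0.0941, 0.0937, -0.4861)
  e−x'=0.1841;  (l²−L²−(e−x')²−y'²−z²)/2L = -0.1715
  θ3 = atan2(B,A) + arccos(C/0.5198) = 0.6983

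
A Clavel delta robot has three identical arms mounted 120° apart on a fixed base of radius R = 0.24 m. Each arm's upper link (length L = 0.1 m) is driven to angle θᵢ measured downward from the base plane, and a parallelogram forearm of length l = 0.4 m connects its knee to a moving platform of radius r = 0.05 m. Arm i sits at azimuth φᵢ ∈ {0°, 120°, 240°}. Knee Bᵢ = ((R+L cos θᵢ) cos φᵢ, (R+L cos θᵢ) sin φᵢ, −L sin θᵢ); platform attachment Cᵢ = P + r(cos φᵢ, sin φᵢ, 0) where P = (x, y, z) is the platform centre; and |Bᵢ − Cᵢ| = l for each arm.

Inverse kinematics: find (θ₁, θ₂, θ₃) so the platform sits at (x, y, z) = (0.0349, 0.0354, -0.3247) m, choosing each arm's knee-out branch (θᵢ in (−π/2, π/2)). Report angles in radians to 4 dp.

φ1=0.0° → target in arm frame (0.0349, 0.0354)
  A=0.1551, B=-0.3247, C=(l²−L²−A²−y'²−z²)/(2L)=0.0963
  θ1 = atan2(B,A) + arccos(C/0.3598) = 0.1747
rotate P by −φ2: (0.0132, -0.0479, -0.3247)
  A=0.1768, B=-0.3247, C=(l²−L²−A²−y'²−z²)/(2L)=0.0551
  γ=atan2(-0.3247,0.1768)=-1.0722;  ψ=arccos(0.1490)=1.4212;  θ2=γ+ψ≈0.3490
arm 3 (φ=240.0°): x'=-0.0481, y'=0.0125
  A=0.2381, B=-0.3247, C=(l²−L²−A²−y'²−z²)/(2L)=-0.0614
  θ3 = atan2(B,A) + arccos(C/0.4026) = 0.7859

θ₁ = 0.1747, θ₂ = 0.3490, θ₃ = 0.7859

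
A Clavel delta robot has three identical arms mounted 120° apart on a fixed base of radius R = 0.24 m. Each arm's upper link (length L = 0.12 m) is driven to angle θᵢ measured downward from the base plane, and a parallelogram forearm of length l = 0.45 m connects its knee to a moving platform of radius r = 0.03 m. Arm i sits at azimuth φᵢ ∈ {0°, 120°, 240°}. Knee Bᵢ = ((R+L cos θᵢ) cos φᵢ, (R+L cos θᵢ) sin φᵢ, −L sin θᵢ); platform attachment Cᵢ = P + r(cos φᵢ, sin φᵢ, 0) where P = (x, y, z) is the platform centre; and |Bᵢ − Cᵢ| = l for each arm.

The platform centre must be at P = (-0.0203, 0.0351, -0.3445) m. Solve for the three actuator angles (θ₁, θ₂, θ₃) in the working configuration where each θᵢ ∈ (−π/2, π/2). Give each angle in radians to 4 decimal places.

θ₁ = 0.4363, θ₂ = -0.0004, θ₃ = 0.4360

rotate P by −φ1: (-0.0203, 0.0351, -0.3445)
  e−x'=0.2303;  (l²−L²−(e−x')²−y'²−z²)/2L = 0.0631
  γ=atan2(-0.3445,0.2303)=-0.9815;  ψ=arccos(0.1523)=1.4179;  θ1=γ+ψ≈0.4363
arm 2 (φ=120.0°): x'=0.0405, y'=0.0000
  A=0.1695, B=-0.3445, C=(l²−L²−A²−y'²−z²)/(2L)=0.1696
  γ=atan2(-0.3445,0.1695)=-1.1137;  ψ=arccos(0.4418)=1.1132;  θ2=γ+ψ≈-0.0004
rotate P by −φ3: (-0.0202, -0.0351, -0.3445)
  A=0.2302, B=-0.3445, C=(l²−L²−A²−y'²−z²)/(2L)=0.0632
  √(A²+B²)=0.4144;  θ3 = -0.9816+1.4176 ≈ 0.4360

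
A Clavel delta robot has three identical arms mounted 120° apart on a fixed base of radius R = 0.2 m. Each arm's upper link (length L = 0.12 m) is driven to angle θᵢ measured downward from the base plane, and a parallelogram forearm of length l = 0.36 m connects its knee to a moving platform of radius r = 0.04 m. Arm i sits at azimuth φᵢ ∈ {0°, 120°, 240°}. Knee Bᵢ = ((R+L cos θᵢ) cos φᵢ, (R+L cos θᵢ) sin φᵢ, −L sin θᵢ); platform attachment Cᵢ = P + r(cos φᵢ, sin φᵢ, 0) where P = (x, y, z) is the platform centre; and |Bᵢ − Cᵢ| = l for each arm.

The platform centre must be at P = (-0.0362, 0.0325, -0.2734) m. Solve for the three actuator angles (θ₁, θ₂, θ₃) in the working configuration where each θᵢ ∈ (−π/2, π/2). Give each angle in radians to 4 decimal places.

arm 1 (φ=0.0°): x'=-0.0362, y'=0.0325
  A=0.1962, B=-0.2734, C=(l²−L²−A²−y'²−z²)/(2L)=0.0038
  √(A²+B²)=0.3365;  θ1 = -0.9483+1.5596 ≈ 0.6113
φ2=120.0° → target in arm frame (0.0462, 0.0151)
  A=0.1138, B=-0.2734, C=(l²−L²−A²−y'²−z²)/(2L)=0.1137
  γ=atan2(-0.2734,0.1138)=-1.1765;  ψ=arccos(0.3839)=1.1768;  θ2=γ+ψ≈0.0003
arm 3 (φ=240.0°): x'=-0.0100, y'=-0.0476
  e−x'=0.1700;  (l²−L²−(e−x')²−y'²−z²)/2L = 0.0386
  θ3 = atan2(B,A) + arccos(C/0.3220) = 0.4361

θ₁ = 0.6113, θ₂ = 0.0003, θ₃ = 0.4361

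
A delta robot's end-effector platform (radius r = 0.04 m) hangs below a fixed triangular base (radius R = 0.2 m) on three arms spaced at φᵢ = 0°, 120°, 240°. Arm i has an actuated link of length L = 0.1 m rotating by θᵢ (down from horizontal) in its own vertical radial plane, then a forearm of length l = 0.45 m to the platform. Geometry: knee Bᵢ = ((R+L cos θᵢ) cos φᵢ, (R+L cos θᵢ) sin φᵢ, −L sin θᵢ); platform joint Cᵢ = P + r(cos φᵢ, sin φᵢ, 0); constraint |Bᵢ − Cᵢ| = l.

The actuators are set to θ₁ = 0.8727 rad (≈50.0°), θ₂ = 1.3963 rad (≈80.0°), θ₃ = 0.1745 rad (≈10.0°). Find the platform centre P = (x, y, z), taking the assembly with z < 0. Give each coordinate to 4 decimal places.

φ1=0.0°: virtual centre (0.2243, 0.0000, -0.0766), radius l
φ2=120.0°: virtual centre (-0.0887, 0.1536, -0.0985), radius l
S3 = (0.2585·cos240.0°, 0.2585·sin240.0°, -0.0174) = (-0.1292, -0.2239, -0.0174)
subtract pairs → two planes through P
linear system: -0.6259x+0.3072y = -0.0150−-0.0437z; -0.7070x+-0.4477y = 0.0109−0.1185z
Cramer: x(z) = 0.0068+0.0338z;  y(z) = -0.0351+0.2113z
into |P−S₁|² = l²: 1.0458z² + 0.1237z + -0.1481 = 0;  Δ = 0.6347;  z = -0.4400 or 0.3218 → z<0 root = -0.4400
x = -0.0081, y = -0.1281

(-0.0081, -0.1281, -0.4400)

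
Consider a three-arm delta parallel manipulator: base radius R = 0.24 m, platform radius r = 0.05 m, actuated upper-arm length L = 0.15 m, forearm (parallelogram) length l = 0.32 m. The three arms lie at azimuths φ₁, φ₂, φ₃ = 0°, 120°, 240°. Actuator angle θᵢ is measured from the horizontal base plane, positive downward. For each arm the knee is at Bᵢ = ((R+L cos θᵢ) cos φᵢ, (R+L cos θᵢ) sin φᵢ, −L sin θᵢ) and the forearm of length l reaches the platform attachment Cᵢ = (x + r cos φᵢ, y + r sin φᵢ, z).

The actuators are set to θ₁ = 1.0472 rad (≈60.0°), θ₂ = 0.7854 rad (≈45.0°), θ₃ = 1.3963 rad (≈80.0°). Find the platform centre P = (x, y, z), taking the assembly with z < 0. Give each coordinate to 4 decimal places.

(0.0076, 0.0640, -0.3089)

centre 1 = (0.2650·cos0.0°, 0.2650·sin0.0°, -0.1299) = (0.2650, 0.0000, -0.1299)
centre 2 = (0.2961·cos120.0°, 0.2961·sin120.0°, -0.1061) = (-0.1480, 0.2564, -0.1061)
centre 3 = (0.2160·cos240.0°, 0.2160·sin240.0°, -0.1477) = (-0.1080, -0.1871, -0.1477)
subtract pairs → two planes through P
[-0.8261 0.5128 0.0477]·P = 0.0118;  [-0.7460 -0.3742 -0.0356]·P = -0.0186
det = 0.6917;  x = 0.0074+-0.0006z,  y = 0.0350+-0.0940z
quadratic in z: (1.0088)z²+(0.2536)z+(-0.0179)=0, √Δ=0.3698 → z ∈ {-0.3089, 0.0576}; z = -0.3089 (taking z<0)
x = 0.0076, y = 0.0640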